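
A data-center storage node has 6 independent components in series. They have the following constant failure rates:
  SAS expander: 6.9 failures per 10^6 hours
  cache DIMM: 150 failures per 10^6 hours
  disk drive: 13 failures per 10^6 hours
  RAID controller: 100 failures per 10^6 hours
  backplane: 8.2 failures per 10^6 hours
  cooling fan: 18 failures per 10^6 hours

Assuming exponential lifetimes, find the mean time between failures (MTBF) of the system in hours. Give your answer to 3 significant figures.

Series of exponential components: λ_sys = Σ λ_i
λ_sys = 0.0000069 + 0.00015 + 0.000013 + 0.00010 + 0.0000082 + 0.000018 = 2.9610e-04 /h
MTBF = 1 / λ_sys = 3380 h

3380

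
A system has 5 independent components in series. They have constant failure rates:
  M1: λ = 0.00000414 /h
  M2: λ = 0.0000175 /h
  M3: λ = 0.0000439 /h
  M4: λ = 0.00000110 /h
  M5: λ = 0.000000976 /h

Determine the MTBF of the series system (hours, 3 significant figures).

Series of exponential components: λ_sys = Σ λ_i
λ_sys = 0.00000414 + 0.0000175 + 0.0000439 + 0.00000110 + 0.000000976 = 6.7616e-05 /h
MTBF = 1 / λ_sys = 14800 h

14800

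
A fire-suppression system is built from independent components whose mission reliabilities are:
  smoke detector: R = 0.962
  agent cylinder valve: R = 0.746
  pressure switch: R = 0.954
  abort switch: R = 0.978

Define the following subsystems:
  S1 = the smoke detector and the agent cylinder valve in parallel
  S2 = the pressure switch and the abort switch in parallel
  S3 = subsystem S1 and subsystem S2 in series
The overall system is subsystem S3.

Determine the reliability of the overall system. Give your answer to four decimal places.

Parallel (smoke detector and agent cylinder valve): 1 − (1 − 0.962000)(1 − 0.746000) = 0.990348
Parallel (pressure switch and abort switch): 1 − (1 − 0.954000)(1 − 0.978000) = 0.998988
Series ([0.990348] and [0.998988]): 0.990348 × 0.998988 = 0.9893

0.9893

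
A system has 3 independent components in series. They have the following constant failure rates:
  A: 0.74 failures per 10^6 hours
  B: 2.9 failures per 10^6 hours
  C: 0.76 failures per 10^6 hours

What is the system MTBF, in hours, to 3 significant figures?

227000

Series of exponential components: λ_sys = Σ λ_i
λ_sys = 0.00000074 + 0.0000029 + 0.00000076 = 4.4000e-06 /h
MTBF = 1 / λ_sys = 227000 h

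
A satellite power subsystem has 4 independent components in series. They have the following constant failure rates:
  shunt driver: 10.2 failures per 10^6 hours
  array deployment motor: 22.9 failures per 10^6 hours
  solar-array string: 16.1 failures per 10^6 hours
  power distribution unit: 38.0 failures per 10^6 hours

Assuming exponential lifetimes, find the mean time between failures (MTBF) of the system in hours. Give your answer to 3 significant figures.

Series of exponential components: λ_sys = Σ λ_i
λ_sys = 0.0000102 + 0.0000229 + 0.0000161 + 0.0000380 = 8.7200e-05 /h
MTBF = 1 / λ_sys = 11500 h

11500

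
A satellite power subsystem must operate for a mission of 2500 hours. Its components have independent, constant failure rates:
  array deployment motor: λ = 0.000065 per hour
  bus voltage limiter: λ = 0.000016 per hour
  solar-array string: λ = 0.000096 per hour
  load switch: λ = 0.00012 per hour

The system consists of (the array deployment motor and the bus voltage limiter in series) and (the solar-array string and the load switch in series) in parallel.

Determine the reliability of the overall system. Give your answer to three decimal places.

R(array deployment motor) = exp(−0.000065 × 2500) = 0.85002
R(bus voltage limiter) = exp(−0.000016 × 2500) = 0.96079
R(solar-array string) = exp(−0.000096 × 2500) = 0.78663
R(load switch) = exp(−0.00012 × 2500) = 0.74082
Series (array deployment motor and bus voltage limiter): 0.85002 × 0.96079 = 0.81669
Series (solar-array string and load switch): 0.78663 × 0.74082 = 0.58275
Parallel ([0.81669] and [0.58275]): 1 − (1 − 0.81669)(1 − 0.58275) = 0.924

0.924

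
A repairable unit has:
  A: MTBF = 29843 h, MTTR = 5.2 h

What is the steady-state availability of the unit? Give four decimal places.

0.9998

A(A) = MTBF/(MTBF+MTTR) = 29843/(29843+5.2) = 0.9998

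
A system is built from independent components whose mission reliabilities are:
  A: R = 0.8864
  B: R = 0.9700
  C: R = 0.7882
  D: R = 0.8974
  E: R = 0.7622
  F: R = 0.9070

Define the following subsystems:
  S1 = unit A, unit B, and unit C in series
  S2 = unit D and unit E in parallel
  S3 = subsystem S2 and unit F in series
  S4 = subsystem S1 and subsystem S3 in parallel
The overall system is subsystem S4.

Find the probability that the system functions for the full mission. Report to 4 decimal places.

Series (A, B, and C): 0.886400 × 0.970000 × 0.788200 = 0.677701
Parallel (D and E): 1 − (1 − 0.897400)(1 − 0.762200) = 0.975602
Series ([0.975602] and F): 0.975602 × 0.907000 = 0.884871
Parallel ([0.677701] and [0.884871]): 1 − (1 − 0.677701)(1 − 0.884871) = 0.9629

0.9629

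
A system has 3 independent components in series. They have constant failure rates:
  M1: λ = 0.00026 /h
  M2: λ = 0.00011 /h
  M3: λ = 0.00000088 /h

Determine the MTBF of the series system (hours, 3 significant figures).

2700

Series of exponential components: λ_sys = Σ λ_i
λ_sys = 0.00026 + 0.00011 + 0.00000088 = 3.7088e-04 /h
MTBF = 1 / λ_sys = 2700 h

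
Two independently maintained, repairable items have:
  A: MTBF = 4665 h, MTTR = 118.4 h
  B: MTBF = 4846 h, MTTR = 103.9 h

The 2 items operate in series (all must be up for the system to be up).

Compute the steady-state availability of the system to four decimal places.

A(A) = MTBF/(MTBF+MTTR) = 4665/(4665+118.4) = 0.975248
A(B) = MTBF/(MTBF+MTTR) = 4846/(4846+103.9) = 0.979010
Series availability: 0.975248 × 0.979010 = 0.9548

0.9548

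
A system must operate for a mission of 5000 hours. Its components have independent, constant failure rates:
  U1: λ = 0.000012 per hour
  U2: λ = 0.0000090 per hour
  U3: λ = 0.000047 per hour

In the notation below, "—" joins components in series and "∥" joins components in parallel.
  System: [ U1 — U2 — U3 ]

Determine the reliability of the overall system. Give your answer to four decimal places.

0.7118

R(U1) = exp(−0.000012 × 5000) = 0.941765
R(U2) = exp(−0.0000090 × 5000) = 0.955997
R(U3) = exp(−0.000047 × 5000) = 0.790571
Series (U1, U2, and U3): 0.941765 × 0.955997 × 0.790571 = 0.7118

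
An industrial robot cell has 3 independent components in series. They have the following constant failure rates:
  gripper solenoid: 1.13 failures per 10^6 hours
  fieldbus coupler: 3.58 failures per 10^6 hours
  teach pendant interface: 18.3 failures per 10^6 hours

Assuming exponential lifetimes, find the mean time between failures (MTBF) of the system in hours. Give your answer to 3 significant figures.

Series of exponential components: λ_sys = Σ λ_i
λ_sys = 0.00000113 + 0.00000358 + 0.0000183 = 2.3010e-05 /h
MTBF = 1 / λ_sys = 43500 h

43500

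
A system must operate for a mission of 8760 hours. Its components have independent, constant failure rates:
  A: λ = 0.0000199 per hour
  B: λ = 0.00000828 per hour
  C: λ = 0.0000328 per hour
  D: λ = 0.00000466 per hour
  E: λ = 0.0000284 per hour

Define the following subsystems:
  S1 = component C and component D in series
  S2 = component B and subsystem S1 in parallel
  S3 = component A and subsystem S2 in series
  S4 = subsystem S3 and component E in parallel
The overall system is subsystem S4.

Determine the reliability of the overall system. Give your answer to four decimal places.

0.9611

R(A) = exp(−0.0000199 × 8760) = 0.840025
R(B) = exp(−0.00000828 × 8760) = 0.930035
R(C) = exp(−0.0000328 × 8760) = 0.750266
R(D) = exp(−0.00000466 × 8760) = 0.960000
R(E) = exp(−0.0000284 × 8760) = 0.779748
Series (C and D): 0.750266 × 0.960000 = 0.720255
Parallel (B and [0.720255]): 1 − (1 − 0.930035)(1 − 0.720255) = 0.980428
Series (A and [0.980428]): 0.840025 × 0.980428 = 0.823584
Parallel ([0.823584] and E): 1 − (1 − 0.823584)(1 − 0.779748) = 0.9611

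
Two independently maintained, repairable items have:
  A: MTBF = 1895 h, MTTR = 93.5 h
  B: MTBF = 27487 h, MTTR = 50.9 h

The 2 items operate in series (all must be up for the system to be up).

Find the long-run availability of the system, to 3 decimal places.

0.951

A(A) = MTBF/(MTBF+MTTR) = 1895/(1895+93.5) = 0.952980
A(B) = MTBF/(MTBF+MTTR) = 27487/(27487+50.9) = 0.998152
Series availability: 0.952980 × 0.998152 = 0.951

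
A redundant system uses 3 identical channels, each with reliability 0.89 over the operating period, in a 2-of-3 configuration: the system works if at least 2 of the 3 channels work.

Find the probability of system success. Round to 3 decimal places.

0.966

R = Σ_{i=2}^{3} C(3,i) p^i (1−p)^{3−i} with p = 0.89
C(3,2)·0.89^2·0.11^1 = 0.26139
C(3,3)·0.89^3·0.11^0 = 0.70497
Sum = 0.966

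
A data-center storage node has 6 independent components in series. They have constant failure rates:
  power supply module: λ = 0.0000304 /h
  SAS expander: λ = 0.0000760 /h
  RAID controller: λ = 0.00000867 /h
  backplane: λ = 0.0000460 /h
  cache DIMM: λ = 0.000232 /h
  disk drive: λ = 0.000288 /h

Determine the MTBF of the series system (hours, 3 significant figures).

Series of exponential components: λ_sys = Σ λ_i
λ_sys = 0.0000304 + 0.0000760 + 0.00000867 + 0.0000460 + 0.000232 + 0.000288 = 6.8107e-04 /h
MTBF = 1 / λ_sys = 1470 h

1470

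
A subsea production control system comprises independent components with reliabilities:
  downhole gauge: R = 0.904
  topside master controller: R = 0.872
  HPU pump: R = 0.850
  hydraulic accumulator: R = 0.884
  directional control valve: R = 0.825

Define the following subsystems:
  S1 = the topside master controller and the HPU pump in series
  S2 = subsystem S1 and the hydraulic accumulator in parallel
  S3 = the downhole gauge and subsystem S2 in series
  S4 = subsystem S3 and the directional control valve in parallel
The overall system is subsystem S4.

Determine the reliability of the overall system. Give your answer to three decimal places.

Series (topside master controller and HPU pump): 0.87200 × 0.85000 = 0.74120
Parallel ([0.74120] and hydraulic accumulator): 1 − (1 − 0.74120)(1 − 0.88400) = 0.96998
Series (downhole gauge and [0.96998]): 0.90400 × 0.96998 = 0.87686
Parallel ([0.87686] and directional control valve): 1 − (1 − 0.87686)(1 − 0.82500) = 0.978

0.978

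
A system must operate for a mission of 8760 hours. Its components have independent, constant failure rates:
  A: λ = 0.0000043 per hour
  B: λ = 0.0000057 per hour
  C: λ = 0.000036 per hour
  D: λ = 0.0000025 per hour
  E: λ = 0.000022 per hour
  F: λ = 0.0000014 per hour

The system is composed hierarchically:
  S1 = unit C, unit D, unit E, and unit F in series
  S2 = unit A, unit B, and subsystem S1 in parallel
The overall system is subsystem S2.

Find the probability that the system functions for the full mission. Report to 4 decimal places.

R(A) = exp(−0.0000043 × 8760) = 0.963033
R(B) = exp(−0.0000057 × 8760) = 0.951294
R(C) = exp(−0.000036 × 8760) = 0.729526
R(D) = exp(−0.0000025 × 8760) = 0.978338
R(E) = exp(−0.000022 × 8760) = 0.824713
R(F) = exp(−0.0000014 × 8760) = 0.987811
Series (C, D, E, and F): 0.729526 × 0.978338 × 0.824713 × 0.987811 = 0.581442
Parallel (A, B, and [0.581442]): 1 − (1 − 0.963033)(1 − 0.951294)(1 − 0.581442) = 0.9992

0.9992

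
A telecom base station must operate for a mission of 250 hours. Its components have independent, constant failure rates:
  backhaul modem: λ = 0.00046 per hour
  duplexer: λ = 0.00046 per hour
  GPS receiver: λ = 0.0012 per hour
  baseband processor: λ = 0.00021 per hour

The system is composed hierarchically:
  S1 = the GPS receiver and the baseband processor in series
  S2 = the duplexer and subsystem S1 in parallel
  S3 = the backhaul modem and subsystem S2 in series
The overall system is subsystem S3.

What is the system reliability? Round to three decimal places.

0.863

R(backhaul modem) = exp(−0.00046 × 250) = 0.89137
R(duplexer) = exp(−0.00046 × 250) = 0.89137
R(GPS receiver) = exp(−0.0012 × 250) = 0.74082
R(baseband processor) = exp(−0.00021 × 250) = 0.94885
Series (GPS receiver and baseband processor): 0.74082 × 0.94885 = 0.70293
Parallel (duplexer and [0.70293]): 1 − (1 − 0.89137)(1 − 0.70293) = 0.96773
Series (backhaul modem and [0.96773]): 0.89137 × 0.96773 = 0.863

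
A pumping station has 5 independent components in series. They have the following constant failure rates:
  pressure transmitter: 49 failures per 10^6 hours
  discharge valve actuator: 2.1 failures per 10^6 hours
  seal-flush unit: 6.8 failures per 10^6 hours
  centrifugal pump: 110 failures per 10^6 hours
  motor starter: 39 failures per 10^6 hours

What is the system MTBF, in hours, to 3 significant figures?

Series of exponential components: λ_sys = Σ λ_i
λ_sys = 0.000049 + 0.0000021 + 0.0000068 + 0.00011 + 0.000039 = 2.0690e-04 /h
MTBF = 1 / λ_sys = 4830 h

4830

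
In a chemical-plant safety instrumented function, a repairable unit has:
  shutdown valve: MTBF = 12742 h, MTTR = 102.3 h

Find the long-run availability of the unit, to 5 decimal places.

0.99204

A(shutdown valve) = MTBF/(MTBF+MTTR) = 12742/(12742+102.3) = 0.99204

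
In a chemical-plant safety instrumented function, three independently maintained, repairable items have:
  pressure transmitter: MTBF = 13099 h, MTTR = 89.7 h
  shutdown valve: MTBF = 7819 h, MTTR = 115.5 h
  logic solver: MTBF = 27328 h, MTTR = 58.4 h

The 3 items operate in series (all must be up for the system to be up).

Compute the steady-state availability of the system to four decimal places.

A(pressure transmitter) = MTBF/(MTBF+MTTR) = 13099/(13099+89.7) = 0.993199
A(shutdown valve) = MTBF/(MTBF+MTTR) = 7819/(7819+115.5) = 0.985443
A(logic solver) = MTBF/(MTBF+MTTR) = 27328/(27328+58.4) = 0.997868
Series availability: 0.993199 × 0.985443 × 0.997868 = 0.9767

0.9767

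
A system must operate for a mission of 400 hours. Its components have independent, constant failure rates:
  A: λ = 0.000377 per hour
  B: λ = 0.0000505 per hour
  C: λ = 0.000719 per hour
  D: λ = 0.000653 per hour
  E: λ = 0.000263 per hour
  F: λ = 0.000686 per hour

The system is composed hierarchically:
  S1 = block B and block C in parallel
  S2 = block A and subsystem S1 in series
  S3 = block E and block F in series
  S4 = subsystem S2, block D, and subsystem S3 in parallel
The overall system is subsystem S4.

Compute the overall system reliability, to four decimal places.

0.9895

R(A) = exp(−0.000377 × 400) = 0.860020
R(B) = exp(−0.0000505 × 400) = 0.980003
R(C) = exp(−0.000719 × 400) = 0.750062
R(D) = exp(−0.000653 × 400) = 0.770127
R(E) = exp(−0.000263 × 400) = 0.900144
R(F) = exp(−0.000686 × 400) = 0.760028
Parallel (B and C): 1 − (1 − 0.980003)(1 − 0.750062) = 0.995002
Series (A and [0.995002]): 0.860020 × 0.995002 = 0.855722
Series (E and F): 0.900144 × 0.760028 = 0.684135
Parallel ([0.855722], D, and [0.684135]): 1 − (1 − 0.855722)(1 − 0.770127)(1 − 0.684135) = 0.9895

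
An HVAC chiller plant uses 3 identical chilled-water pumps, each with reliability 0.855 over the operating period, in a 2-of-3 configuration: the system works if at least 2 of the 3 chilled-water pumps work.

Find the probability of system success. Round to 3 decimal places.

0.943

R = Σ_{i=2}^{3} C(3,i) p^i (1−p)^{3−i} with p = 0.855
C(3,2)·0.855^2·0.145^1 = 0.31800
C(3,3)·0.855^3·0.145^0 = 0.62503
Sum = 0.943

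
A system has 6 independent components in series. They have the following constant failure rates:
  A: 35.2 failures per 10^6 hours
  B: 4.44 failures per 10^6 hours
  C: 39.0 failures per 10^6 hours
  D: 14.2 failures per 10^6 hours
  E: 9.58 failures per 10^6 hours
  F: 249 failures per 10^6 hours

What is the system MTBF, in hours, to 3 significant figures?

Series of exponential components: λ_sys = Σ λ_i
λ_sys = 0.0000352 + 0.00000444 + 0.0000390 + 0.0000142 + 0.00000958 + 0.000249 = 3.5142e-04 /h
MTBF = 1 / λ_sys = 2850 h

2850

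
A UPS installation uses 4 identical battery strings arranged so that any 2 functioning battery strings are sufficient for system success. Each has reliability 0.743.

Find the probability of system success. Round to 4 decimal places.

R = Σ_{i=2}^{4} C(4,i) p^i (1−p)^{4−i} with p = 0.743
C(4,2)·0.743^2·0.257^2 = 0.218774
C(4,3)·0.743^3·0.257^1 = 0.421657
C(4,4)·0.743^4·0.257^0 = 0.304758
Sum = 0.9452

0.9452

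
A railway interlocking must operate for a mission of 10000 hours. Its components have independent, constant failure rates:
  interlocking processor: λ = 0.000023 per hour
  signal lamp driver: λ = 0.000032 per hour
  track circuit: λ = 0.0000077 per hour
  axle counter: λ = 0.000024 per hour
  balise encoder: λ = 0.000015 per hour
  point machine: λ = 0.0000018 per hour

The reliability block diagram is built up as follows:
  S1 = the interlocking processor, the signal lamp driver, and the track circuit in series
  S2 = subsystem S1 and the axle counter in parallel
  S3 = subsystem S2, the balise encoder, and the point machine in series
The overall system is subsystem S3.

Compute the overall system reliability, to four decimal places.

R(interlocking processor) = exp(−0.000023 × 10000) = 0.794534
R(signal lamp driver) = exp(−0.000032 × 10000) = 0.726149
R(track circuit) = exp(−0.0000077 × 10000) = 0.925890
R(axle counter) = exp(−0.000024 × 10000) = 0.786628
R(balise encoder) = exp(−0.000015 × 10000) = 0.860708
R(point machine) = exp(−0.0000018 × 10000) = 0.982161
Series (interlocking processor, signal lamp driver, and track circuit): 0.794534 × 0.726149 × 0.925890 = 0.534192
Parallel ([0.534192] and axle counter): 1 − (1 − 0.534192)(1 − 0.786628) = 0.900610
Series ([0.900610], balise encoder, and point machine): 0.900610 × 0.860708 × 0.982161 = 0.7613

0.7613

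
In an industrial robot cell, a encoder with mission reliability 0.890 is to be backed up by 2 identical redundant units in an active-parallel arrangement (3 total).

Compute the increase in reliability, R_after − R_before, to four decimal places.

0.1087

R_before = 0.890
R_after = 1 − (1 − 0.890)^3 = 0.9987
ΔR = 0.9987 − 0.890 = 0.1087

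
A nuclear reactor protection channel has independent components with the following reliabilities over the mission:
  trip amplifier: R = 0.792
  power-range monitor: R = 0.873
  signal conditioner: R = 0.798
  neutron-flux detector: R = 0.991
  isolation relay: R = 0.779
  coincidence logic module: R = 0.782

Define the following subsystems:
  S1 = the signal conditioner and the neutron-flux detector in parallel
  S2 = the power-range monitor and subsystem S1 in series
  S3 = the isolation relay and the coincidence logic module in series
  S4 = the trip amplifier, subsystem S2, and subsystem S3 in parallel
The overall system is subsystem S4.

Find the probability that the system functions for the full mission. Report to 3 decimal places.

Parallel (signal conditioner and neutron-flux detector): 1 − (1 − 0.79800)(1 − 0.99100) = 0.99818
Series (power-range monitor and [0.99818]): 0.87300 × 0.99818 = 0.87141
Series (isolation relay and coincidence logic module): 0.77900 × 0.78200 = 0.60918
Parallel (trip amplifier, [0.87141], and [0.60918]): 1 − (1 − 0.79200)(1 − 0.87141)(1 − 0.60918) = 0.990

0.990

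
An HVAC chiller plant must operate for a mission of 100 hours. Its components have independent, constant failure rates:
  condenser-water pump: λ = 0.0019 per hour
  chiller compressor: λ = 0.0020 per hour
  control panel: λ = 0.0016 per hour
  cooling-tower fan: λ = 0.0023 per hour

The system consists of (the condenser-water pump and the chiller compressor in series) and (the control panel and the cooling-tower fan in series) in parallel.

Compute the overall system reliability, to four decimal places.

R(condenser-water pump) = exp(−0.0019 × 100) = 0.826959
R(chiller compressor) = exp(−0.0020 × 100) = 0.818731
R(control panel) = exp(−0.0016 × 100) = 0.852144
R(cooling-tower fan) = exp(−0.0023 × 100) = 0.794534
Series (condenser-water pump and chiller compressor): 0.826959 × 0.818731 = 0.677057
Series (control panel and cooling-tower fan): 0.852144 × 0.794534 = 0.677057
Parallel ([0.677057] and [0.677057]): 1 − (1 − 0.677057)(1 − 0.677057) = 0.8957

0.8957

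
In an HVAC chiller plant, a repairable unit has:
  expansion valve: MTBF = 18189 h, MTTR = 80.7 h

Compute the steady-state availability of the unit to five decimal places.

A(expansion valve) = MTBF/(MTBF+MTTR) = 18189/(18189+80.7) = 0.99558

0.99558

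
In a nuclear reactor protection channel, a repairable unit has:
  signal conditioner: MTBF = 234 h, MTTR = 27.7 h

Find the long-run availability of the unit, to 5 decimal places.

0.89415

A(signal conditioner) = MTBF/(MTBF+MTTR) = 234/(234+27.7) = 0.89415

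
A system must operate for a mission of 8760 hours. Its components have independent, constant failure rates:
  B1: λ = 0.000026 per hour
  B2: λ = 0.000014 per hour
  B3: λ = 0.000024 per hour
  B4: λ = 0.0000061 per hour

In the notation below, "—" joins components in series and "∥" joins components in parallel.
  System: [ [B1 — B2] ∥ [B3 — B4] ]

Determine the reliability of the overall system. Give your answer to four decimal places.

R(B1) = exp(−0.000026 × 8760) = 0.796315
R(B2) = exp(−0.000014 × 8760) = 0.884582
R(B3) = exp(−0.000024 × 8760) = 0.810390
R(B4) = exp(−0.0000061 × 8760) = 0.947967
Series (B1 and B2): 0.796315 × 0.884582 = 0.704406
Series (B3 and B4): 0.810390 × 0.947967 = 0.768223
Parallel ([0.704406] and [0.768223]): 1 − (1 − 0.704406)(1 − 0.768223) = 0.9315

0.9315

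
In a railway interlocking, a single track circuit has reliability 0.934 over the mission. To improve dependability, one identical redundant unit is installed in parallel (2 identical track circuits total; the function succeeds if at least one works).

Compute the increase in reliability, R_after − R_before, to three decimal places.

R_before = 0.934
R_after = 1 − (1 − 0.934)^2 = 0.996
ΔR = 0.996 − 0.934 = 0.062

0.062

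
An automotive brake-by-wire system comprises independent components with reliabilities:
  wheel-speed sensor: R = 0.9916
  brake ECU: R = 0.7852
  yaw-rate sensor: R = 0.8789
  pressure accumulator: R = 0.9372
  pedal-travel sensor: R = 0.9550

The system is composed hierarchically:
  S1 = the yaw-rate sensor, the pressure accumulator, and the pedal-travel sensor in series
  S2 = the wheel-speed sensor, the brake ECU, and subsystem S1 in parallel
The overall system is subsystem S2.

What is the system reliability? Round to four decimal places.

Series (yaw-rate sensor, pressure accumulator, and pedal-travel sensor): 0.878900 × 0.937200 × 0.955000 = 0.786638
Parallel (wheel-speed sensor, brake ECU, and [0.786638]): 1 − (1 − 0.991600)(1 − 0.785200)(1 − 0.786638) = 0.9996

0.9996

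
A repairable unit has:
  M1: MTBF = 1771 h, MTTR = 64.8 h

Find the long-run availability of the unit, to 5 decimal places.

0.96470

A(M1) = MTBF/(MTBF+MTTR) = 1771/(1771+64.8) = 0.96470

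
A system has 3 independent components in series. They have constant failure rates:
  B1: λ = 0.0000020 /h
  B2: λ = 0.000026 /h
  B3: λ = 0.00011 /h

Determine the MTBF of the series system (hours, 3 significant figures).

7250

Series of exponential components: λ_sys = Σ λ_i
λ_sys = 0.0000020 + 0.000026 + 0.00011 = 1.3800e-04 /h
MTBF = 1 / λ_sys = 7250 h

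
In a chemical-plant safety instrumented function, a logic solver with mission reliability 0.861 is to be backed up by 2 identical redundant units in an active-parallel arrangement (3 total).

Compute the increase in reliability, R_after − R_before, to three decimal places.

0.136

R_before = 0.861
R_after = 1 − (1 − 0.861)^3 = 0.997
ΔR = 0.997 − 0.861 = 0.136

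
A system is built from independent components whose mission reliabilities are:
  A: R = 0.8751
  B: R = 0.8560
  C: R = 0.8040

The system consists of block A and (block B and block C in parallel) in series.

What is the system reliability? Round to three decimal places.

0.850

Parallel (B and C): 1 − (1 − 0.85600)(1 − 0.80400) = 0.97178
Series (A and [0.97178]): 0.87510 × 0.97178 = 0.850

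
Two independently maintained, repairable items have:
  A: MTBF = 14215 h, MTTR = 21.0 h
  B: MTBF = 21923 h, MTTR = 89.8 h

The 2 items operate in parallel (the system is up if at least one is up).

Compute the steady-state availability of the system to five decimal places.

0.99999

A(A) = MTBF/(MTBF+MTTR) = 14215/(14215+21.0) = 0.998525
A(B) = MTBF/(MTBF+MTTR) = 21923/(21923+89.8) = 0.995921
Parallel availability: 1 − (1 − 0.998525)(1 − 0.995921) = 0.99999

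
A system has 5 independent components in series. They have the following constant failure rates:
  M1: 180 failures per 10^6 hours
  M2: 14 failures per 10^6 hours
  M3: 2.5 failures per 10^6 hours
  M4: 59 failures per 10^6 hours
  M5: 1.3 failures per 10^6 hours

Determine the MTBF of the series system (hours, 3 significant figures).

3890

Series of exponential components: λ_sys = Σ λ_i
λ_sys = 0.00018 + 0.000014 + 0.0000025 + 0.000059 + 0.0000013 = 2.5680e-04 /h
MTBF = 1 / λ_sys = 3890 h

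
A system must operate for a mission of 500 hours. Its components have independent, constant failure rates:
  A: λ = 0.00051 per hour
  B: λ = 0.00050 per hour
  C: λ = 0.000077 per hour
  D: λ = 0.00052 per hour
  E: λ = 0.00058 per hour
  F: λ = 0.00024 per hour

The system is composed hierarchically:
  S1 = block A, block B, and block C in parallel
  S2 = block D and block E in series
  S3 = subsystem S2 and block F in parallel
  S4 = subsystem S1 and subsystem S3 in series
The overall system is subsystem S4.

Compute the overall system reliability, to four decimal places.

R(A) = exp(−0.00051 × 500) = 0.774916
R(B) = exp(−0.00050 × 500) = 0.778801
R(C) = exp(−0.000077 × 500) = 0.962232
R(D) = exp(−0.00052 × 500) = 0.771052
R(E) = exp(−0.00058 × 500) = 0.748264
R(F) = exp(−0.00024 × 500) = 0.886920
Parallel (A, B, and C): 1 − (1 − 0.774916)(1 − 0.778801)(1 − 0.962232) = 0.998120
Series (D and E): 0.771052 × 0.748264 = 0.576950
Parallel ([0.576950] and F): 1 − (1 − 0.576950)(1 − 0.886920) = 0.952162
Series ([0.998120] and [0.952162]): 0.998120 × 0.952162 = 0.9504

0.9504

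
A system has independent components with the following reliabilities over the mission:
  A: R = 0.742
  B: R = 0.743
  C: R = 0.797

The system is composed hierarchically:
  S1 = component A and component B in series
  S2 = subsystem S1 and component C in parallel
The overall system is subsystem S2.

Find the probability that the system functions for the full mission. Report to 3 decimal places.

Series (A and B): 0.74200 × 0.74300 = 0.55131
Parallel ([0.55131] and C): 1 − (1 − 0.55131)(1 − 0.79700) = 0.909

0.909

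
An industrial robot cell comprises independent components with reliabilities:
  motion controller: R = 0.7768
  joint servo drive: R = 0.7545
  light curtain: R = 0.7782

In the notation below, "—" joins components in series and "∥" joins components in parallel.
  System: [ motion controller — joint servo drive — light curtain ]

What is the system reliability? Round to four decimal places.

0.4561

Series (motion controller, joint servo drive, and light curtain): 0.776800 × 0.754500 × 0.778200 = 0.4561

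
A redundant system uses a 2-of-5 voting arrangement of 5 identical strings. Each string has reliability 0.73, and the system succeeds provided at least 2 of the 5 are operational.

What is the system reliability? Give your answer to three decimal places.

R = Σ_{i=2}^{5} C(5,i) p^i (1−p)^{5−i} with p = 0.73
C(5,2)·0.73^2·0.27^3 = 0.10489
C(5,3)·0.73^3·0.27^2 = 0.28359
C(5,4)·0.73^4·0.27^1 = 0.38338
C(5,5)·0.73^5·0.27^0 = 0.20731
Sum = 0.979

0.979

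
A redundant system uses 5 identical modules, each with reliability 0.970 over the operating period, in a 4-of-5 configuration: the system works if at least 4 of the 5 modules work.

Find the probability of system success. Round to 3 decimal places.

R = Σ_{i=4}^{5} C(5,i) p^i (1−p)^{5−i} with p = 0.970
C(5,4)·0.970^4·0.030^1 = 0.13279
C(5,5)·0.970^5·0.030^0 = 0.85873
Sum = 0.992

0.992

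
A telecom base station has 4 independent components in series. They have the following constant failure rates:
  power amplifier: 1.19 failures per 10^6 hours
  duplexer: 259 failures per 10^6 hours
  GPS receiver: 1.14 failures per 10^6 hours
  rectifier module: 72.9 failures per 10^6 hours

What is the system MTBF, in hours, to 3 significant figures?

2990

Series of exponential components: λ_sys = Σ λ_i
λ_sys = 0.00000119 + 0.000259 + 0.00000114 + 0.0000729 = 3.3423e-04 /h
MTBF = 1 / λ_sys = 2990 h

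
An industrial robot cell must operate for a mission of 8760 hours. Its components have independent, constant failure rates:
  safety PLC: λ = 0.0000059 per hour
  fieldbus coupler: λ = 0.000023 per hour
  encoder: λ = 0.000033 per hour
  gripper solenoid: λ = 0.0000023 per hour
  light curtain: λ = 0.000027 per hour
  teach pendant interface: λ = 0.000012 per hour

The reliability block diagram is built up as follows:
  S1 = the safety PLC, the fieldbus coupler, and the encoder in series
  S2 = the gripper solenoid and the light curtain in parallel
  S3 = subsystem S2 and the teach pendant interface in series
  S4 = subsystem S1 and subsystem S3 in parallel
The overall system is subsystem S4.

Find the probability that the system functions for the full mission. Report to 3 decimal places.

R(safety PLC) = exp(−0.0000059 × 8760) = 0.94963
R(fieldbus coupler) = exp(−0.000023 × 8760) = 0.81752
R(encoder) = exp(−0.000033 × 8760) = 0.74895
R(gripper solenoid) = exp(−0.0000023 × 8760) = 0.98005
R(light curtain) = exp(−0.000027 × 8760) = 0.78937
R(teach pendant interface) = exp(−0.000012 × 8760) = 0.90022
Series (safety PLC, fieldbus coupler, and encoder): 0.94963 × 0.81752 × 0.74895 = 0.58144
Parallel (gripper solenoid and light curtain): 1 − (1 − 0.98005)(1 − 0.78937) = 0.99580
Series ([0.99580] and teach pendant interface): 0.99580 × 0.90022 = 0.89644
Parallel ([0.58144] and [0.89644]): 1 − (1 − 0.58144)(1 − 0.89644) = 0.957

0.957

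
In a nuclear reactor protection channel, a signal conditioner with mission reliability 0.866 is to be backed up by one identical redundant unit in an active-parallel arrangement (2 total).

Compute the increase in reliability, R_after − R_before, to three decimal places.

0.116

R_before = 0.866
R_after = 1 − (1 − 0.866)^2 = 0.982
ΔR = 0.982 − 0.866 = 0.116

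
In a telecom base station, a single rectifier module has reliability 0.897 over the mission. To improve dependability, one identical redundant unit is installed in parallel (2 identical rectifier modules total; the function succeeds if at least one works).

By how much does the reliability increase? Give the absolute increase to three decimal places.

R_before = 0.897
R_after = 1 − (1 − 0.897)^2 = 0.989
ΔR = 0.989 − 0.897 = 0.092

0.092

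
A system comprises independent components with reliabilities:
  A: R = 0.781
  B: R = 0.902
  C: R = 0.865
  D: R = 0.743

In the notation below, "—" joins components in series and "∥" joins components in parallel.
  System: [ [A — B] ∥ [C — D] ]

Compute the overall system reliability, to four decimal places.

0.8944

Series (A and B): 0.781000 × 0.902000 = 0.704462
Series (C and D): 0.865000 × 0.743000 = 0.642695
Parallel ([0.704462] and [0.642695]): 1 − (1 − 0.704462)(1 − 0.642695) = 0.8944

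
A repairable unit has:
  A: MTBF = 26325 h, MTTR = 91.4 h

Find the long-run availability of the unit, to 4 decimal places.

0.9965

A(A) = MTBF/(MTBF+MTTR) = 26325/(26325+91.4) = 0.9965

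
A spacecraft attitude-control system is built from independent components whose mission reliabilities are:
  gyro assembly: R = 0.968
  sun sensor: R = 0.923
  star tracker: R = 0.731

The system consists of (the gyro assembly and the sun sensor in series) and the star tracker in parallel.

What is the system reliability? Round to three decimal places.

0.971

Series (gyro assembly and sun sensor): 0.96800 × 0.92300 = 0.89346
Parallel ([0.89346] and star tracker): 1 − (1 − 0.89346)(1 − 0.73100) = 0.971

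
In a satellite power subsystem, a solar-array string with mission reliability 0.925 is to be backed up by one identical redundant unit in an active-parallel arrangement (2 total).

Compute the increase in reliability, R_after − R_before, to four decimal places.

0.0694

R_before = 0.925
R_after = 1 − (1 − 0.925)^2 = 0.9944
ΔR = 0.9944 − 0.925 = 0.0694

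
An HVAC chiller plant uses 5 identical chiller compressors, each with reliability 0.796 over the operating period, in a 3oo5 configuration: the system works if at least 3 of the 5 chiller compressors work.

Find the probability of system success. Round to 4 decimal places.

R = Σ_{i=3}^{5} C(5,i) p^i (1−p)^{5−i} with p = 0.796
C(5,3)·0.796^3·0.204^2 = 0.209894
C(5,4)·0.796^4·0.204^1 = 0.409499
C(5,5)·0.796^5·0.204^0 = 0.319570
Sum = 0.9390

0.9390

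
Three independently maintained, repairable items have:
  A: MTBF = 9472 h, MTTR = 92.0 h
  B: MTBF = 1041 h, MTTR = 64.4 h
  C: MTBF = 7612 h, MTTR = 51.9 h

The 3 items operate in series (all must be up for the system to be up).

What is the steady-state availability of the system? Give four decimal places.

0.9264

A(A) = MTBF/(MTBF+MTTR) = 9472/(9472+92.0) = 0.990381
A(B) = MTBF/(MTBF+MTTR) = 1041/(1041+64.4) = 0.941741
A(C) = MTBF/(MTBF+MTTR) = 7612/(7612+51.9) = 0.993228
Series availability: 0.990381 × 0.941741 × 0.993228 = 0.9264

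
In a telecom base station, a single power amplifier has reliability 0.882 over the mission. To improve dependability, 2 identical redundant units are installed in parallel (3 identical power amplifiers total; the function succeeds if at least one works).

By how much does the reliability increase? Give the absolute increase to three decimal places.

0.116

R_before = 0.882
R_after = 1 − (1 − 0.882)^3 = 0.998
ΔR = 0.998 − 0.882 = 0.116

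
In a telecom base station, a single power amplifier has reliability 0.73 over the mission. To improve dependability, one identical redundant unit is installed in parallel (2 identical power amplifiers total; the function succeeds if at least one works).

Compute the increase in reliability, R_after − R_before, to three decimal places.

R_before = 0.73
R_after = 1 − (1 − 0.73)^2 = 0.927
ΔR = 0.927 − 0.73 = 0.197

0.197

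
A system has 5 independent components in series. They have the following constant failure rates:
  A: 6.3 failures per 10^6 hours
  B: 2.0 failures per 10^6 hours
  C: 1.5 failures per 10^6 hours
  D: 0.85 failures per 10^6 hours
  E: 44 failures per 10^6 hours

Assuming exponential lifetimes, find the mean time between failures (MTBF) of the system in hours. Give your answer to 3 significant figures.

Series of exponential components: λ_sys = Σ λ_i
λ_sys = 0.0000063 + 0.0000020 + 0.0000015 + 0.00000085 + 0.000044 = 5.4650e-05 /h
MTBF = 1 / λ_sys = 18300 h

18300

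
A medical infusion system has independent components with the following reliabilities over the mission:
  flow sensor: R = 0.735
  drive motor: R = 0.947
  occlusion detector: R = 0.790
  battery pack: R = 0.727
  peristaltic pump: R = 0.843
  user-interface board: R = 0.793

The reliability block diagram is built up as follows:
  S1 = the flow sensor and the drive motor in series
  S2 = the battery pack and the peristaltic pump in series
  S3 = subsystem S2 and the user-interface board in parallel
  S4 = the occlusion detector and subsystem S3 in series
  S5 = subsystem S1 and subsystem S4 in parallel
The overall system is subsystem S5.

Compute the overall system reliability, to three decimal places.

Series (flow sensor and drive motor): 0.73500 × 0.94700 = 0.69605
Series (battery pack and peristaltic pump): 0.72700 × 0.84300 = 0.61286
Parallel ([0.61286] and user-interface board): 1 − (1 − 0.61286)(1 − 0.79300) = 0.91986
Series (occlusion detector and [0.91986]): 0.79000 × 0.91986 = 0.72669
Parallel ([0.69605] and [0.72669]): 1 − (1 − 0.69605)(1 − 0.72669) = 0.917

0.917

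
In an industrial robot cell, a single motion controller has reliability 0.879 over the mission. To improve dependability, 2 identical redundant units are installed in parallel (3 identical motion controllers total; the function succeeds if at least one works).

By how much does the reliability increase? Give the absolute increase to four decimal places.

R_before = 0.879
R_after = 1 − (1 − 0.879)^3 = 0.9982
ΔR = 0.9982 − 0.879 = 0.1192

0.1192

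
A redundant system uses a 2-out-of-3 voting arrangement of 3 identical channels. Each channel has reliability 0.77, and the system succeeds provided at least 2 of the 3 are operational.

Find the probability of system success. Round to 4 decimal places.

R = Σ_{i=2}^{3} C(3,i) p^i (1−p)^{3−i} with p = 0.77
C(3,2)·0.77^2·0.23^1 = 0.409101
C(3,3)·0.77^3·0.23^0 = 0.456533
Sum = 0.8656

0.8656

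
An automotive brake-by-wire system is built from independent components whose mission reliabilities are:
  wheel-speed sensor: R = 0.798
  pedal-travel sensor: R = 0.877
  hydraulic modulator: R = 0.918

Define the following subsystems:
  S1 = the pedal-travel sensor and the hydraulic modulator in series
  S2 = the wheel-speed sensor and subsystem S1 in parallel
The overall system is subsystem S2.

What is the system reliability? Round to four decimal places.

0.9606

Series (pedal-travel sensor and hydraulic modulator): 0.877000 × 0.918000 = 0.805086
Parallel (wheel-speed sensor and [0.805086]): 1 − (1 − 0.798000)(1 − 0.805086) = 0.9606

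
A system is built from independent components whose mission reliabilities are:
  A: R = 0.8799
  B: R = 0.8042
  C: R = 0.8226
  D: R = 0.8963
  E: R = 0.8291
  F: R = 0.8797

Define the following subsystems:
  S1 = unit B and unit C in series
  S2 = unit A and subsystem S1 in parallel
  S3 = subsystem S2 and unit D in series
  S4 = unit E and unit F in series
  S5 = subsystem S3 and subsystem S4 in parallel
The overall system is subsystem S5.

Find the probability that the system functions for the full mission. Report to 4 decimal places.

0.9621

Series (B and C): 0.804200 × 0.822600 = 0.661535
Parallel (A and [0.661535]): 1 − (1 − 0.879900)(1 − 0.661535) = 0.959350
Series ([0.959350] and D): 0.959350 × 0.896300 = 0.859865
Series (E and F): 0.829100 × 0.879700 = 0.729359
Parallel ([0.859865] and [0.729359]): 1 − (1 − 0.859865)(1 − 0.729359) = 0.9621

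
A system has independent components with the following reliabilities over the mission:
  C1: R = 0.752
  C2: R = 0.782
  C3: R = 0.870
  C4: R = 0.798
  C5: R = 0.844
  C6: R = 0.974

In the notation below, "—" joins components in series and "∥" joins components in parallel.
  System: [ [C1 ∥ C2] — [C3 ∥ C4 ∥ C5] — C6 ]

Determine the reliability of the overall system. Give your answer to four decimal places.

0.9176

Parallel (C1 and C2): 1 − (1 − 0.752000)(1 − 0.782000) = 0.945936
Parallel (C3, C4, and C5): 1 − (1 − 0.870000)(1 − 0.798000)(1 − 0.844000) = 0.995903
Series ([0.945936], [0.995903], and C6): 0.945936 × 0.995903 × 0.974000 = 0.9176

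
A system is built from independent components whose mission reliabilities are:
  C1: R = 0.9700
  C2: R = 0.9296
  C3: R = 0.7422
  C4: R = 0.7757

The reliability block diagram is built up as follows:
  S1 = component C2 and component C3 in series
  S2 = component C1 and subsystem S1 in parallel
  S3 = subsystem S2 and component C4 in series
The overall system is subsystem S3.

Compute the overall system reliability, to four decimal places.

0.7685

Series (C2 and C3): 0.929600 × 0.742200 = 0.689949
Parallel (C1 and [0.689949]): 1 − (1 − 0.970000)(1 − 0.689949) = 0.990698
Series ([0.990698] and C4): 0.990698 × 0.775700 = 0.7685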